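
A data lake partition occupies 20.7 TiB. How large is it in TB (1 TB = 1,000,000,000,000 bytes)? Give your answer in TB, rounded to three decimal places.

22.760 TB

20.7 TiB = 20.7 × 2^40 bytes = 22,759,890,694,963.2 bytes
1 TB = 10^12 bytes = 1,000,000,000,000 bytes
22,759,890,694,963.2 / 1,000,000,000,000 = 22.760 TB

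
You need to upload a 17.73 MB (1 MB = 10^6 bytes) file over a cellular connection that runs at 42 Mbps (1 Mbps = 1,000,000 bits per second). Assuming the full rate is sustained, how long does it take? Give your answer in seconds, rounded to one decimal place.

3.4 seconds

17.73 MB = 17,730,000 bytes = 141,840,000 bits
42 Mbps = 42,000,000 bits/s
time = 141,840,000 / 42,000,000 = 3.4 s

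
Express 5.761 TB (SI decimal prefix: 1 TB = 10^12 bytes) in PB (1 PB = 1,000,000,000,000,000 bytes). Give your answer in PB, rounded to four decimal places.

5.761 TB × 1,000,000,000,000 bytes/TB = 5,761,000,000,000 bytes
1 PB = 1,000,000,000,000,000 bytes
5,761,000,000,000 / 1,000,000,000,000,000 = 0.0058 PB

0.0058 PB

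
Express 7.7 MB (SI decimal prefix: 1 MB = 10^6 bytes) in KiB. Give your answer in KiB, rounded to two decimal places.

7.7 MB = 7.7 × 10^6 bytes = 7,700,000 bytes
1 KiB = 1,024 bytes
7,700,000 / 1,024 = 7,519.53 KiB

7,519.53 KiB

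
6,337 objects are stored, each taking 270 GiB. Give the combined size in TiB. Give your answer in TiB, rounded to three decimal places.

1,670.889 TiB

Total = 6,337 × 270 GiB = 1,710,990 GiB
= 1,710,990 × 1,073,741,824 bytes = 1,837,161,523,445,760 bytes
1 TiB = 1,099,511,627,776 bytes
1,837,161,523,445,760 / 1,099,511,627,776 = 1,670.889 TiB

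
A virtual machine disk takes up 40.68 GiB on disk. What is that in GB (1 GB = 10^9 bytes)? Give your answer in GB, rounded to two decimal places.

43.68 GB

40.68 GiB = 40.68 × 2^30 bytes = 43,679,817,400.32 bytes
1 GB = 10^9 bytes = 1,000,000,000 bytes
43,679,817,400.32 / 1,000,000,000 = 43.68 GB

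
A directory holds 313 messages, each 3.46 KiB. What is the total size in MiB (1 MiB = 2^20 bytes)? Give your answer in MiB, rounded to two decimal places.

1.06 MiB

Total = 313 × 3.46 KiB = 1082.98 KiB
= 1082.98 × 1,024 bytes = 1,108,971.52 bytes
1 MiB = 1,048,576 bytes
1,108,971.52 / 1,048,576 = 1.06 MiB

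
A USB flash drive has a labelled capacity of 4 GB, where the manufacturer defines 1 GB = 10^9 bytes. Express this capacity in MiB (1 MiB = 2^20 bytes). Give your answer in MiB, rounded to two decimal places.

3,814.70 MiB

4 GB × 1,000,000,000 bytes/GB = 4,000,000,000 bytes
1 MiB = 2^20 bytes = 1,048,576 bytes
4,000,000,000 / 1,048,576 = 3,814.70 MiB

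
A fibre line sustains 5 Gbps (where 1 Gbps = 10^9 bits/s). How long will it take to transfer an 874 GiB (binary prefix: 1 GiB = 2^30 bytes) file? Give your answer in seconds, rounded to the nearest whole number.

874 GiB = 938,450,354,176 bytes = 7,507,602,833,408 bits
5 Gbps = 5,000,000,000 bits/s
time = 7,507,602,833,408 / 5,000,000,000 = 1,502 s

1,502 seconds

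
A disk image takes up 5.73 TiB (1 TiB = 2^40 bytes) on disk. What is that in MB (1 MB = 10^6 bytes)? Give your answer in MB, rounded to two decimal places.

6,300,201.63 MB

5.73 TiB = 5.73 × 2^40 bytes = 6,300,201,627,156.48 bytes
1 MB = 1,000,000 bytes
6,300,201,627,156.48 / 1,000,000 = 6,300,201.63 MB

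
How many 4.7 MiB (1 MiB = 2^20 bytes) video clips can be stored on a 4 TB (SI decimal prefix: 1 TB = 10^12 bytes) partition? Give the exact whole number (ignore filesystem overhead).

Capacity: 4 TB = 4,000,000,000,000 bytes
Per item: 4.7 MiB = 4,928,307.2 bytes
⌊4,000,000,000,000 / 4,928,307.2⌋ = 811,637

811,637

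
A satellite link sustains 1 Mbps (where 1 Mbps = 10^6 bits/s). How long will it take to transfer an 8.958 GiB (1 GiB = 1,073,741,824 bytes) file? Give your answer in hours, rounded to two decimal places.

21.37 hours

8.958 GiB = 9,618,579,259.392 bytes = 76,948,634,075.136 bits
1 Mbps = 1,000,000 bits/s
time = 76,948,634,075.136 / 1,000,000 = 76,948.6341 s
76,948.6341 s / 3600 = 21.37 hours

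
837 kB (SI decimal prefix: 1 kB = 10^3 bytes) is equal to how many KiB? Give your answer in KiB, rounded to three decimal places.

837 kB × 1,000 bytes/kB = 837,000 bytes
1 KiB = 1,024 bytes
837,000 / 1,024 = 817.383 KiB

817.383 KiB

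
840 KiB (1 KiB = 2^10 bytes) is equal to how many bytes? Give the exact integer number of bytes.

860,160 bytes

840 × 1,024 = 860,160 bytes  (1 KiB = 2^10 bytes)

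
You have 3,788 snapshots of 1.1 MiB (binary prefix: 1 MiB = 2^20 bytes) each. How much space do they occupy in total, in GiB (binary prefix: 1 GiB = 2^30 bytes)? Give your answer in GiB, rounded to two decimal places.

Total = 3,788 × 1.1 MiB = 4166.8 MiB
= 4166.8 × 1,048,576 bytes = 4,369,206,476.8 bytes
1 GiB = 1,073,741,824 bytes
4,369,206,476.8 / 1,073,741,824 = 4.07 GiB

4.07 GiB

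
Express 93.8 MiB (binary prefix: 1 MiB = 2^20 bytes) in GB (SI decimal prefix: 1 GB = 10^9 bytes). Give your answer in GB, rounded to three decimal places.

0.098 GB

93.8 MiB × 1,048,576 bytes/MiB = 98,356,428.8 bytes
1 GB = 1,000,000,000 bytes
98,356,428.8 / 1,000,000,000 = 0.098 GB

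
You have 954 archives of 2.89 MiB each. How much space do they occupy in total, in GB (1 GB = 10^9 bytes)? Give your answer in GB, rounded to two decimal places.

Total = 954 × 2.89 MiB = 2757.06 MiB
= 2757.06 × 1,048,576 bytes = 2,890,986,946.56 bytes
1 GB = 1,000,000,000 bytes
2,890,986,946.56 / 1,000,000,000 = 2.89 GB

2.89 GB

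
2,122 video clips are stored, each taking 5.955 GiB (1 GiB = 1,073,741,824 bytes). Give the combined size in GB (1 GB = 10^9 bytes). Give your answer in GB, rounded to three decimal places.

Total = 2,122 × 5.955 GiB = 12636.51 GiB
= 12636.51 × 1,073,741,824 bytes = 13,568,349,296,394.24 bytes
1 GB = 1,000,000,000 bytes
13,568,349,296,394.24 / 1,000,000,000 = 13,568.349 GB

13,568.349 GB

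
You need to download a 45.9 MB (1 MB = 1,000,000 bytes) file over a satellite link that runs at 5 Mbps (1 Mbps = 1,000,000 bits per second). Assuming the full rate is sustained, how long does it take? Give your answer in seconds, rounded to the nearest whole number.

73 seconds

45.9 MB = 45,900,000 bytes = 367,200,000 bits
5 Mbps = 5,000,000 bits/s
time = 367,200,000 / 5,000,000 = 73 s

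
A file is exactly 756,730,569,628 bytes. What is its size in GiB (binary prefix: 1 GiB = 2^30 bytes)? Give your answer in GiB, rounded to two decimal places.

756,730,569,628 bytes given.
1 GiB = 2^30 bytes = 1,073,741,824 bytes
756,730,569,628 / 1,073,741,824 = 704.76 GiB

704.76 GiB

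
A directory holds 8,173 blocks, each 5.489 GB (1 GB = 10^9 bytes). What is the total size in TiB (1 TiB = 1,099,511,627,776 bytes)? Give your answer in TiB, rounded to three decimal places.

Total = 8,173 × 5.489 GB = 44861.597 GB
= 44861.597 × 1,000,000,000 bytes = 44,861,597,000,000 bytes
1 TiB = 1,099,511,627,776 bytes
44,861,597,000,000 / 1,099,511,627,776 = 40.801 TiB

40.801 TiB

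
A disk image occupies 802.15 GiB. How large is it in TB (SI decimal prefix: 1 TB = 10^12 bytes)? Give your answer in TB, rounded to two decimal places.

0.86 TB

802.15 GiB = 802.15 × 2^30 bytes = 861,302,004,121.6 bytes
1 TB = 1,000,000,000,000 bytes
861,302,004,121.6 / 1,000,000,000,000 = 0.86 TB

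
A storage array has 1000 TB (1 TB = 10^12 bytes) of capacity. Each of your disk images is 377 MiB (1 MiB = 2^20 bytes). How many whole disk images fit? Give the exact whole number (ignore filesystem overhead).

2,529,640

Capacity: 1000 TB = 1,000,000,000,000,000 bytes
Per item: 377 MiB = 395,313,152 bytes
⌊1,000,000,000,000,000 / 395,313,152⌋ = 2,529,640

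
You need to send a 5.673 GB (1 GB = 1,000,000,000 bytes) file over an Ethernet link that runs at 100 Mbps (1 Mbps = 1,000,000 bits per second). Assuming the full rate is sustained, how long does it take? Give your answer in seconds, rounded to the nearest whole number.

454 seconds

5.673 GB = 5,673,000,000 bytes = 45,384,000,000 bits
100 Mbps = 100,000,000 bits/s
time = 45,384,000,000 / 100,000,000 = 454 s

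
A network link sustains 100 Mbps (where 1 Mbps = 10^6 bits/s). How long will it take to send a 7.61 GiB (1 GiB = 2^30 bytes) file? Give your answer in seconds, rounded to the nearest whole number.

654 seconds

7.61 GiB = 8,171,175,280.64 bytes = 65,369,402,245.12 bits
100 Mbps = 100,000,000 bits/s
time = 65,369,402,245.12 / 100,000,000 = 654 s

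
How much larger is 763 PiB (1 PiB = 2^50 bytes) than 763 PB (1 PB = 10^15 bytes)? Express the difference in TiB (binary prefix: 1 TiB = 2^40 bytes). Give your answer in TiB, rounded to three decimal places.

87,367.543 TiB

763 PiB = 763 × 1,125,899,906,842,624 = 859,061,628,920,922,112 bytes
763 PB = 763 × 1,000,000,000,000,000 = 763,000,000,000,000,000 bytes
difference = 96,061,628,920,922,112 bytes
96,061,628,920,922,112 / 1,099,511,627,776 = 87,367.543 TiB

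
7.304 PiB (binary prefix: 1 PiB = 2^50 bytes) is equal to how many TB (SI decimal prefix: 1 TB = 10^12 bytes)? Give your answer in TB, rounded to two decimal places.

7.304 PiB = 7.304 × 2^50 bytes = 8,223,572,919,578,525.696 bytes
1 TB = 10^12 bytes = 1,000,000,000,000 bytes
8,223,572,919,578,525.696 / 1,000,000,000,000 = 8,223.57 TB

8,223.57 TB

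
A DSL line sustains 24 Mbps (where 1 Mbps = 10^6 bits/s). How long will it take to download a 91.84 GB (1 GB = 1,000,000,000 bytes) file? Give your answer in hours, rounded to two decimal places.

91.84 GB = 91,840,000,000 bytes = 734,720,000,000 bits
24 Mbps = 24,000,000 bits/s
time = 734,720,000,000 / 24,000,000 = 30,613.3333 s
30,613.3333 s / 3600 = 8.50 hours

8.50 hours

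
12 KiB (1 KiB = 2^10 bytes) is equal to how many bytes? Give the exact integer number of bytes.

12 × 1,024 = 12,288 bytes

12,288 bytes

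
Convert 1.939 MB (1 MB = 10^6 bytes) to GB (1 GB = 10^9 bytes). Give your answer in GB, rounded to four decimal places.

0.0019 GB

1.939 MB = 1.939 × 10^6 bytes = 1,939,000 bytes
1 GB = 1,000,000,000 bytes
1,939,000 / 1,000,000,000 = 0.0019 GB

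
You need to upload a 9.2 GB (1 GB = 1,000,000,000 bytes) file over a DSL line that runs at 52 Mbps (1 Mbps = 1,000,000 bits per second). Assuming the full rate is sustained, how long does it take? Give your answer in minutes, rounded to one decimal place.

9.2 GB = 9,200,000,000 bytes = 73,600,000,000 bits
52 Mbps = 52,000,000 bits/s
time = 73,600,000,000 / 52,000,000 = 1,415.38 s
1,415.38 s / 60 = 23.6 minutes

23.6 minutes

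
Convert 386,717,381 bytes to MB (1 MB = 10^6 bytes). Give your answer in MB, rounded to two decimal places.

386,717,381 bytes given.
1 MB = 10^6 bytes = 1,000,000 bytes
386,717,381 / 1,000,000 = 386.72 MB

386.72 MB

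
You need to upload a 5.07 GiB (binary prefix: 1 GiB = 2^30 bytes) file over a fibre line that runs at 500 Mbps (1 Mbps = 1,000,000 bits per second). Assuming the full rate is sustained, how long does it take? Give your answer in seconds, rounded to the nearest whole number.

87 seconds

5.07 GiB = 5,443,871,047.68 bytes = 43,550,968,381.44 bits
500 Mbps = 500,000,000 bits/s
time = 43,550,968,381.44 / 500,000,000 = 87 s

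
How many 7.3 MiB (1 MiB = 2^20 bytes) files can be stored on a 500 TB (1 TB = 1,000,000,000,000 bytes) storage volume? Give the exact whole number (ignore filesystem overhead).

Capacity: 500 TB = 500,000,000,000,000 bytes
Per item: 7.3 MiB = 7,654,604.8 bytes
⌊500,000,000,000,000 / 7,654,604.8⌋ = 65,320,158

65,320,158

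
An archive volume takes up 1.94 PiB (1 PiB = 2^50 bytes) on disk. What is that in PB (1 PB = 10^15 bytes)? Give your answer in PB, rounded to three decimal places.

1.94 PiB = 1.94 × 2^50 bytes = 2,184,245,819,274,690.56 bytes
1 PB = 10^15 bytes = 1,000,000,000,000,000 bytes
2,184,245,819,274,690.56 / 1,000,000,000,000,000 = 2.184 PB

2.184 PB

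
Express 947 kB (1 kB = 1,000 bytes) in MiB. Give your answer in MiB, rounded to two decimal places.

947 kB = 947 × 10^3 bytes = 947,000 bytes
1 MiB = 2^20 bytes = 1,048,576 bytes
947,000 / 1,048,576 = 0.90 MiB

0.90 MiB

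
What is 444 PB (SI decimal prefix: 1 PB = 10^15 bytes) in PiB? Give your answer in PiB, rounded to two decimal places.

394.35 PiB

444 PB = 444 × 10^15 bytes = 444,000,000,000,000,000 bytes
1 PiB = 2^50 bytes = 1,125,899,906,842,624 bytes
444,000,000,000,000,000 / 1,125,899,906,842,624 = 394.35 PiB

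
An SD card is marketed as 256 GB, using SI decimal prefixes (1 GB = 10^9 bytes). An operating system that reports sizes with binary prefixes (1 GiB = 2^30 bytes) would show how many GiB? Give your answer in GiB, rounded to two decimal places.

256 GB × 1,000,000,000 bytes/GB = 256,000,000,000 bytes
1 GiB = 1,073,741,824 bytes
256,000,000,000 / 1,073,741,824 = 238.42 GiB

238.42 GiB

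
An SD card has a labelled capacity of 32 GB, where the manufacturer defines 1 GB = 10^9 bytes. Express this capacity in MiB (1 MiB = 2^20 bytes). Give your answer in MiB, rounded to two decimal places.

32 GB × 1,000,000,000 bytes/GB = 32,000,000,000 bytes
1 MiB = 1,048,576 bytes
32,000,000,000 / 1,048,576 = 30,517.58 MiB

30,517.58 MiB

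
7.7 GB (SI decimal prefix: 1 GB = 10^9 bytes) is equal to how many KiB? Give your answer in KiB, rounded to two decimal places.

7,519,531.25 KiB

7.7 GB = 7.7 × 10^9 bytes = 7,700,000,000 bytes
1 KiB = 2^10 bytes = 1,024 bytes
7,700,000,000 / 1,024 = 7,519,531.25 KiB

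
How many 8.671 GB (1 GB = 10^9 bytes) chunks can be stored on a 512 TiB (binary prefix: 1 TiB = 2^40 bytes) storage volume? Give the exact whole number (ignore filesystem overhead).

Capacity: 512 TiB = 562,949,953,421,312 bytes
Per item: 8.671 GB = 8,671,000,000 bytes
⌊562,949,953,421,312 / 8,671,000,000⌋ = 64,923

64,923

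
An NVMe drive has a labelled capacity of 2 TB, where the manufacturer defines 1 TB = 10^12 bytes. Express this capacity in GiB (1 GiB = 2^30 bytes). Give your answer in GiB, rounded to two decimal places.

2 TB × 1,000,000,000,000 bytes/TB = 2,000,000,000,000 bytes
1 GiB = 1,073,741,824 bytes
2,000,000,000,000 / 1,073,741,824 = 1,862.65 GiB

1,862.65 GiB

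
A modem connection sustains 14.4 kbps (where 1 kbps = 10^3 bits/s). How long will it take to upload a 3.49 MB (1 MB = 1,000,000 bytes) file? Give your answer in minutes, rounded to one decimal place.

32.3 minutes

3.49 MB = 3,490,000 bytes = 27,920,000 bits
14.4 kbps = 14,400 bits/s
time = 27,920,000 / 14,400 = 1,938.89 s
1,938.89 s / 60 = 32.3 minutes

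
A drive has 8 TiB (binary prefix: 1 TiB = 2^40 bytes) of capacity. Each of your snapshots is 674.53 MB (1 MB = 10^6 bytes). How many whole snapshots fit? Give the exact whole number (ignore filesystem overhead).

Capacity: 8 TiB = 8,796,093,022,208 bytes
Per item: 674.53 MB = 674,530,000 bytes
⌊8,796,093,022,208 / 674,530,000⌋ = 13,040

13,040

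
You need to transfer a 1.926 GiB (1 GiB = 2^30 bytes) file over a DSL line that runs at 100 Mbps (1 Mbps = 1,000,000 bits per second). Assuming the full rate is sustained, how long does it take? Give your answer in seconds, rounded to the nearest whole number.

1.926 GiB = 2,068,026,753.024 bytes = 16,544,214,024.192 bits
100 Mbps = 100,000,000 bits/s
time = 16,544,214,024.192 / 100,000,000 = 165 s

165 seconds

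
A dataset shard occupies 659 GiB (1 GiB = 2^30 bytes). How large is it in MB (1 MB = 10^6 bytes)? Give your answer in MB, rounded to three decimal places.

659 GiB × 1,073,741,824 bytes/GiB = 707,595,862,016 bytes
1 MB = 1,000,000 bytes
707,595,862,016 / 1,000,000 = 707,595.862 MB

707,595.862 MB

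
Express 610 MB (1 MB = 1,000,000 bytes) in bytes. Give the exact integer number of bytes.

610,000,000 bytes

610 × 1,000,000 = 610,000,000 bytes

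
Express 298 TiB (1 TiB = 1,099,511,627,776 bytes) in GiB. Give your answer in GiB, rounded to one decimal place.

298 TiB = 298 × 2^40 bytes = 327,654,465,077,248 bytes
1 GiB = 1,073,741,824 bytes
327,654,465,077,248 / 1,073,741,824 = 305,152.0 GiB

305,152.0 GiB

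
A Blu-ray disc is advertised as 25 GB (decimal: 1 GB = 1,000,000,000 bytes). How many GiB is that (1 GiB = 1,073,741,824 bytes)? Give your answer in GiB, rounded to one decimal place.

25 GB × 1,000,000,000 bytes/GB = 25,000,000,000 bytes
1 GiB = 2^30 bytes = 1,073,741,824 bytes
25,000,000,000 / 1,073,741,824 = 23.3 GiB

23.3 GiB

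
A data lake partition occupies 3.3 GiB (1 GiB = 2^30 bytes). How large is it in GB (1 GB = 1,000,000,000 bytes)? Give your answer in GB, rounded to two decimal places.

3.3 GiB = 3.3 × 2^30 bytes = 3,543,348,019.2 bytes
1 GB = 1,000,000,000 bytes
3,543,348,019.2 / 1,000,000,000 = 3.54 GB

3.54 GB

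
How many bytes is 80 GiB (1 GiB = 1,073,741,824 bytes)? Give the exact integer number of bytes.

80 × 1,073,741,824 = 85,899,345,920 bytes  (1 GiB = 2^30 bytes)

85,899,345,920 bytes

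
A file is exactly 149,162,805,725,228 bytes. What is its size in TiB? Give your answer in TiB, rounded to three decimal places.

149,162,805,725,228 bytes given.
1 TiB = 2^40 bytes = 1,099,511,627,776 bytes
149,162,805,725,228 / 1,099,511,627,776 = 135.663 TiB

135.663 TiB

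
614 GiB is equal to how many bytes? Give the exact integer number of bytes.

614 × 1,073,741,824 = 659,277,479,936 bytes

659,277,479,936 bytes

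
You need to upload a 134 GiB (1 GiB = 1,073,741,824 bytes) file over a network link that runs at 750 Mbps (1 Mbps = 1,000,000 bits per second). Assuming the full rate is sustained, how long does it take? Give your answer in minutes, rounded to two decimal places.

25.58 minutes

134 GiB = 143,881,404,416 bytes = 1,151,051,235,328 bits
750 Mbps = 750,000,000 bits/s
time = 1,151,051,235,328 / 750,000,000 = 1,534.735 s
1,534.735 s / 60 = 25.58 minutes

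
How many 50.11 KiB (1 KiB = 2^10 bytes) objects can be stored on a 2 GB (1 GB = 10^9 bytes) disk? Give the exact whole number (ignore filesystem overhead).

Capacity: 2 GB = 2,000,000,000 bytes
Per item: 50.11 KiB = 51,312.64 bytes
⌊2,000,000,000 / 51,312.64⌋ = 38,976

38,976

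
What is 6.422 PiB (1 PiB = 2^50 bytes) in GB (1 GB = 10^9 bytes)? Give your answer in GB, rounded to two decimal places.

7,230,529.20 GB

6.422 PiB = 6.422 × 2^50 bytes = 7,230,529,201,743,331.328 bytes
1 GB = 1,000,000,000 bytes
7,230,529,201,743,331.328 / 1,000,000,000 = 7,230,529.20 GB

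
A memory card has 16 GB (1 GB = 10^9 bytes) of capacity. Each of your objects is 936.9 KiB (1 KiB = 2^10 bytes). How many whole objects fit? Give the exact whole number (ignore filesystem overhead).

Capacity: 16 GB = 16,000,000,000 bytes
Per item: 936.9 KiB = 959,385.6 bytes
⌊16,000,000,000 / 959,385.6⌋ = 16,677

16,677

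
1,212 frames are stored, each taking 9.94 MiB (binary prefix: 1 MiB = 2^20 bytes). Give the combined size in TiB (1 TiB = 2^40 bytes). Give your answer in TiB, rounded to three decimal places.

0.011 TiB

Total = 1,212 × 9.94 MiB = 12047.28 MiB
= 12047.28 × 1,048,576 bytes = 12,632,488,673.28 bytes
1 TiB = 1,099,511,627,776 bytes
12,632,488,673.28 / 1,099,511,627,776 = 0.011 TiB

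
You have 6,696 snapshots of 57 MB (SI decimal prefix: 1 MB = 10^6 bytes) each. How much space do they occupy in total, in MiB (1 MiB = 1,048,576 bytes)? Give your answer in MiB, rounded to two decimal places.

Total = 6,696 × 57 MB = 381,672 MB
= 381,672 × 1,000,000 bytes = 381,672,000,000 bytes
1 MiB = 1,048,576 bytes
381,672,000,000 / 1,048,576 = 363,990.78 MiB

363,990.78 MiB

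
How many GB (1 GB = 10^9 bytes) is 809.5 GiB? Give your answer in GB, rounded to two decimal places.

809.5 GiB = 809.5 × 2^30 bytes = 869,194,006,528 bytes
1 GB = 10^9 bytes = 1,000,000,000 bytes
869,194,006,528 / 1,000,000,000 = 869.19 GB

869.19 GB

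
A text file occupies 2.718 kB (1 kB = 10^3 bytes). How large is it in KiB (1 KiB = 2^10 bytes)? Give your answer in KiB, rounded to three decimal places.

2.718 kB = 2.718 × 10^3 bytes = 2,718 bytes
1 KiB = 1,024 bytes
2,718 / 1,024 = 2.654 KiB

2.654 KiB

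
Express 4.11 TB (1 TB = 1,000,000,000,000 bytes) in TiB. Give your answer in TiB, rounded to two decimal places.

4.11 TB = 4.11 × 10^12 bytes = 4,110,000,000,000 bytes
1 TiB = 1,099,511,627,776 bytes
4,110,000,000,000 / 1,099,511,627,776 = 3.74 TiB

3.74 TiB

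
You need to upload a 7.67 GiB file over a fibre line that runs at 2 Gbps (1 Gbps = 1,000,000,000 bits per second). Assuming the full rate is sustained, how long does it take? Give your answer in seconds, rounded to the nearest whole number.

33 seconds

7.67 GiB = 8,235,599,790.08 bytes = 65,884,798,320.64 bits
2 Gbps = 2,000,000,000 bits/s
time = 65,884,798,320.64 / 2,000,000,000 = 33 s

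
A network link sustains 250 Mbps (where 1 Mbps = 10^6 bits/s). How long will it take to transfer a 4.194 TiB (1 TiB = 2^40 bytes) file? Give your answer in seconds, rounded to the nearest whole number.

147,563 seconds

4.194 TiB = 4,611,351,766,892.544 bytes = 36,890,814,135,140.352 bits
250 Mbps = 250,000,000 bits/s
time = 36,890,814,135,140.352 / 250,000,000 = 147,563 s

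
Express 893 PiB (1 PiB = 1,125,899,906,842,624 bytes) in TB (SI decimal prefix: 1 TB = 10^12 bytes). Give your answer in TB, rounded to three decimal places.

893 PiB × 1,125,899,906,842,624 bytes/PiB = 1,005,428,616,810,463,232 bytes
1 TB = 1,000,000,000,000 bytes
1,005,428,616,810,463,232 / 1,000,000,000,000 = 1,005,428.617 TB

1,005,428.617 TB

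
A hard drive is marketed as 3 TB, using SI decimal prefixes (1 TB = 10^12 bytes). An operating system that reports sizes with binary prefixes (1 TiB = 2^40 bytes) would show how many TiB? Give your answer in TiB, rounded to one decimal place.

3 TB = 3 × 10^12 bytes = 3,000,000,000,000 bytes
1 TiB = 1,099,511,627,776 bytes
3,000,000,000,000 / 1,099,511,627,776 = 2.7 TiB

2.7 TiB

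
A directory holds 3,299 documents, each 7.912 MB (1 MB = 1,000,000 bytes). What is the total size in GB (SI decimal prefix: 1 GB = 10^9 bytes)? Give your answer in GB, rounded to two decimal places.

26.10 GB

Total = 3,299 × 7.912 MB = 26101.688 MB
= 26101.688 × 1,000,000 bytes = 26,101,688,000 bytes
1 GB = 1,000,000,000 bytes
26,101,688,000 / 1,000,000,000 = 26.10 GB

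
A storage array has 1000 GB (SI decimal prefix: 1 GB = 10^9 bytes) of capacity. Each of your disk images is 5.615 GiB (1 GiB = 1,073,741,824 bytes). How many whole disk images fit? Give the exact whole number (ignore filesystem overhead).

Capacity: 1000 GB = 1,000,000,000,000 bytes
Per item: 5.615 GiB = 6,029,060,341.76 bytes
⌊1,000,000,000,000 / 6,029,060,341.76⌋ = 165

165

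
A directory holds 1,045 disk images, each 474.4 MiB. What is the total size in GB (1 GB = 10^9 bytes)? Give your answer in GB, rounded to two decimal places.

Total = 1,045 × 474.4 MiB = 495,748 MiB
= 495,748 × 1,048,576 bytes = 519,829,454,848 bytes
1 GB = 1,000,000,000 bytes
519,829,454,848 / 1,000,000,000 = 519.83 GB

519.83 GB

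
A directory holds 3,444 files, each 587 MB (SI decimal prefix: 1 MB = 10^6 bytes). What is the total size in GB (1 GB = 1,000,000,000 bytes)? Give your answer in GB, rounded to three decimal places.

Total = 3,444 × 587 MB = 2,021,628 MB
= 2,021,628 × 1,000,000 bytes = 2,021,628,000,000 bytes
1 GB = 1,000,000,000 bytes
2,021,628,000,000 / 1,000,000,000 = 2,021.628 GB

2,021.628 GB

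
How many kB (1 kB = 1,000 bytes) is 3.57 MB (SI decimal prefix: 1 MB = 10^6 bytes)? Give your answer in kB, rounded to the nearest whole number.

3.57 MB × 1,000,000 bytes/MB = 3,570,000 bytes
1 kB = 1,000 bytes
3,570,000 / 1,000 = 3,570 kB

3,570 kB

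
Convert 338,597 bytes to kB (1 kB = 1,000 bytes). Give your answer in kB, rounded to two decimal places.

338,597 bytes given.
1 kB = 1,000 bytes
338,597 / 1,000 = 338.60 kB

338.60 kB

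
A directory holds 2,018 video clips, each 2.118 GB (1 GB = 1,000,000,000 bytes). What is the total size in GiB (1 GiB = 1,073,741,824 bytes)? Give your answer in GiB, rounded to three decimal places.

3,980.588 GiB

Total = 2,018 × 2.118 GB = 4274.124 GB
= 4274.124 × 1,000,000,000 bytes = 4,274,124,000,000 bytes
1 GiB = 1,073,741,824 bytes
4,274,124,000,000 / 1,073,741,824 = 3,980.588 GiB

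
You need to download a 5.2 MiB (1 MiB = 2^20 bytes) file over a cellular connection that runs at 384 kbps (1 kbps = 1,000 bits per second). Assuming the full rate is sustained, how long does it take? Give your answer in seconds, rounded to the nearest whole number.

114 seconds

5.2 MiB = 5,452,595.2 bytes = 43,620,761.6 bits
384 kbps = 384,000 bits/s
time = 43,620,761.6 / 384,000 = 114 s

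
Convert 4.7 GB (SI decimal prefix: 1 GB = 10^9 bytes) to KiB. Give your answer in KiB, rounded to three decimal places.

4.7 GB = 4.7 × 10^9 bytes = 4,700,000,000 bytes
1 KiB = 2^10 bytes = 1,024 bytes
4,700,000,000 / 1,024 = 4,589,843.750 KiB

4,589,843.750 KiB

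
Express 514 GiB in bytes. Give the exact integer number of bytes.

514 × 1,073,741,824 = 551,903,297,536 bytes

551,903,297,536 bytes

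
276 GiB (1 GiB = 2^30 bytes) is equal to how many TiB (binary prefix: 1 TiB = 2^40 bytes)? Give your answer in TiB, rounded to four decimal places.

276 GiB × 1,073,741,824 bytes/GiB = 296,352,743,424 bytes
1 TiB = 2^40 bytes = 1,099,511,627,776 bytes
296,352,743,424 / 1,099,511,627,776 = 0.2695 TiB

0.2695 TiB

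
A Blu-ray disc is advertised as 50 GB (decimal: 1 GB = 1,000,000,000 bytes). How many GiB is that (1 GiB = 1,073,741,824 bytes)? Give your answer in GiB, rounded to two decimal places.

50 GB × 1,000,000,000 bytes/GB = 50,000,000,000 bytes
1 GiB = 2^30 bytes = 1,073,741,824 bytes
50,000,000,000 / 1,073,741,824 = 46.57 GiB

46.57 GiB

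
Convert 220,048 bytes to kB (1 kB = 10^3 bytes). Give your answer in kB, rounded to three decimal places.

220.048 kB

220,048 bytes given.
1 kB = 10^3 bytes = 1,000 bytes
220,048 / 1,000 = 220.048 kB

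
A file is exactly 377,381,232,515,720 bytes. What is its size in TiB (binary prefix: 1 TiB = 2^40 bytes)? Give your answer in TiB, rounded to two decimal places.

343.23 TiB

377,381,232,515,720 bytes given.
1 TiB = 2^40 bytes = 1,099,511,627,776 bytes
377,381,232,515,720 / 1,099,511,627,776 = 343.23 TiB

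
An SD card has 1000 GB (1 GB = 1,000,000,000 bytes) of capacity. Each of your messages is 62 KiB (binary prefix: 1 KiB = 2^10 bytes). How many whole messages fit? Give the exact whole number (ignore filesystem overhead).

15,751,008

Capacity: 1000 GB = 1,000,000,000,000 bytes
Per item: 62 KiB = 63,488 bytes
⌊1,000,000,000,000 / 63,488⌋ = 15,751,008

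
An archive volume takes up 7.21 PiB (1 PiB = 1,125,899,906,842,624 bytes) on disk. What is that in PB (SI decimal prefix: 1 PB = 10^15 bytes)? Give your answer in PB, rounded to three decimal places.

8.118 PB

7.21 PiB × 1,125,899,906,842,624 bytes/PiB = 8,117,738,328,335,319.04 bytes
1 PB = 10^15 bytes = 1,000,000,000,000,000 bytes
8,117,738,328,335,319.04 / 1,000,000,000,000,000 = 8.118 PB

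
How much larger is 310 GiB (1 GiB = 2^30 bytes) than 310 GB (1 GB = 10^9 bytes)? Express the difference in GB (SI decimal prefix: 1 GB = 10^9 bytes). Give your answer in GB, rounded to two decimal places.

310 GiB = 310 × 1,073,741,824 = 332,859,965,440 bytes
310 GB = 310 × 1,000,000,000 = 310,000,000,000 bytes
difference = 22,859,965,440 bytes
22,859,965,440 / 1,000,000,000 = 22.86 GB

22.86 GB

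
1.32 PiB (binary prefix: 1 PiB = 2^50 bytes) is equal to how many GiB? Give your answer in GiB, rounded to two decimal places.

1.32 PiB = 1.32 × 2^50 bytes = 1,486,187,877,032,263.68 bytes
1 GiB = 1,073,741,824 bytes
1,486,187,877,032,263.68 / 1,073,741,824 = 1,384,120.32 GiB

1,384,120.32 GiB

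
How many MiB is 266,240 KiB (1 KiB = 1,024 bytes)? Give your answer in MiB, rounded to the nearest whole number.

266,240 KiB × 1,024 bytes/KiB = 272,629,760 bytes
1 MiB = 2^20 bytes = 1,048,576 bytes
272,629,760 / 1,048,576 = 260 MiB

260 MiB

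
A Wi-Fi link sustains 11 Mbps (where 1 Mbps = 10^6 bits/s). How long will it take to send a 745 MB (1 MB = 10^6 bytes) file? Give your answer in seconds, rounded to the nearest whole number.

745 MB = 745,000,000 bytes = 5,960,000,000 bits
11 Mbps = 11,000,000 bits/s
time = 5,960,000,000 / 11,000,000 = 542 s

542 seconds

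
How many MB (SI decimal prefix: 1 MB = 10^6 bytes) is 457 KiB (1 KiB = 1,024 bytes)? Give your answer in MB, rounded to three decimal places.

0.468 MB

457 KiB × 1,024 bytes/KiB = 467,968 bytes
1 MB = 1,000,000 bytes
467,968 / 1,000,000 = 0.468 MB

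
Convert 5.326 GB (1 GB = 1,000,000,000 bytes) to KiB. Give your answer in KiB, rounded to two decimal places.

5.326 GB = 5.326 × 10^9 bytes = 5,326,000,000 bytes
1 KiB = 1,024 bytes
5,326,000,000 / 1,024 = 5,201,171.88 KiB

5,201,171.88 KiB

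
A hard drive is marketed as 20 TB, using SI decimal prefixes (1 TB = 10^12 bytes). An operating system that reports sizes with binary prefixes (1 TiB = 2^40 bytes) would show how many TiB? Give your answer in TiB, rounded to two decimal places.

18.19 TiB

20 TB × 1,000,000,000,000 bytes/TB = 20,000,000,000,000 bytes
1 TiB = 2^40 bytes = 1,099,511,627,776 bytes
20,000,000,000,000 / 1,099,511,627,776 = 18.19 TiB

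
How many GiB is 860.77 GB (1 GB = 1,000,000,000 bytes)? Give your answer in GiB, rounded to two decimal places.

860.77 GB = 860.77 × 10^9 bytes = 860,770,000,000 bytes
1 GiB = 2^30 bytes = 1,073,741,824 bytes
860,770,000,000 / 1,073,741,824 = 801.65 GiB

801.65 GiB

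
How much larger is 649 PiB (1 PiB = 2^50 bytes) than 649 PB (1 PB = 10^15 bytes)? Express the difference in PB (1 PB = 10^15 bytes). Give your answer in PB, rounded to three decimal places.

81.709 PB

649 PiB = 649 × 1,125,899,906,842,624 = 730,709,039,540,862,976 bytes
649 PB = 649 × 1,000,000,000,000,000 = 649,000,000,000,000,000 bytes
difference = 81,709,039,540,862,976 bytes
81,709,039,540,862,976 / 1,000,000,000,000,000 = 81.709 PB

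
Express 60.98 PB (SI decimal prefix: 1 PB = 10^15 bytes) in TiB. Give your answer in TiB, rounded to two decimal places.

55,460.99 TiB

60.98 PB = 60.98 × 10^15 bytes = 60,980,000,000,000,000 bytes
1 TiB = 2^40 bytes = 1,099,511,627,776 bytes
60,980,000,000,000,000 / 1,099,511,627,776 = 55,460.99 TiB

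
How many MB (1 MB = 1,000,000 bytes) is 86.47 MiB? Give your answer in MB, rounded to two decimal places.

86.47 MiB × 1,048,576 bytes/MiB = 90,670,366.72 bytes
1 MB = 1,000,000 bytes
90,670,366.72 / 1,000,000 = 90.67 MB

90.67 MB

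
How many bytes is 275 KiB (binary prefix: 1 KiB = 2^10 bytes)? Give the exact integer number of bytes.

281,600 bytes

275 × 1,024 = 281,600 bytes  (1 KiB = 2^10 bytes)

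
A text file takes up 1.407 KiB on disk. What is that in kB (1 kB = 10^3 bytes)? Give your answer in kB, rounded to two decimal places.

1.407 KiB = 1.407 × 2^10 bytes = 1,440.768 bytes
1 kB = 10^3 bytes = 1,000 bytes
1,440.768 / 1,000 = 1.44 kB

1.44 kB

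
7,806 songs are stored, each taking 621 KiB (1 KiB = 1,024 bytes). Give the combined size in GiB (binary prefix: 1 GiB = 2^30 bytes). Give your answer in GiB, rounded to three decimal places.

4.623 GiB

Total = 7,806 × 621 KiB = 4,847,526 KiB
= 4,847,526 × 1,024 bytes = 4,963,866,624 bytes
1 GiB = 1,073,741,824 bytes
4,963,866,624 / 1,073,741,824 = 4.623 GiB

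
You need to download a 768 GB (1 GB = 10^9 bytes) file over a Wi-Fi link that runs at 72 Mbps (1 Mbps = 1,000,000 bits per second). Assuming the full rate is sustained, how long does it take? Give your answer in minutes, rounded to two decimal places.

1,422.22 minutes

768 GB = 768,000,000,000 bytes = 6,144,000,000,000 bits
72 Mbps = 72,000,000 bits/s
time = 6,144,000,000,000 / 72,000,000 = 85,333.333 s
85,333.333 s / 60 = 1,422.22 minutes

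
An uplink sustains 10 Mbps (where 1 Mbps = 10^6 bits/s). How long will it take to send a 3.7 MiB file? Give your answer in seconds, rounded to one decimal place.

3.1 seconds

3.7 MiB = 3,879,731.2 bytes = 31,037,849.6 bits
10 Mbps = 10,000,000 bits/s
time = 31,037,849.6 / 10,000,000 = 3.1 s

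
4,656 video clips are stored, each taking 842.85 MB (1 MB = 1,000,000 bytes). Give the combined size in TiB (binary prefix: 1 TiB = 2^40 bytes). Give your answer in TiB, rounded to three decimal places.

Total = 4,656 × 842.85 MB = 3924309.6 MB
= 3924309.6 × 1,000,000 bytes = 3,924,309,600,000 bytes
1 TiB = 1,099,511,627,776 bytes
3,924,309,600,000 / 1,099,511,627,776 = 3.569 TiB

3.569 TiB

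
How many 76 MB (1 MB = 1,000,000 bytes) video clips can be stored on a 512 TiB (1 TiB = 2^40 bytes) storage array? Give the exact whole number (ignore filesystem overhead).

7,407,236

Capacity: 512 TiB = 562,949,953,421,312 bytes
Per item: 76 MB = 76,000,000 bytes
⌊562,949,953,421,312 / 76,000,000⌋ = 7,407,236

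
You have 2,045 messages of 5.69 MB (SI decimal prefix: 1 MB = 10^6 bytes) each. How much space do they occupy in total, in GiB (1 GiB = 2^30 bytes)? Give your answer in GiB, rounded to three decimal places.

10.837 GiB

Total = 2,045 × 5.69 MB = 11636.05 MB
= 11636.05 × 1,000,000 bytes = 11,636,050,000 bytes
1 GiB = 1,073,741,824 bytes
11,636,050,000 / 1,073,741,824 = 10.837 GiB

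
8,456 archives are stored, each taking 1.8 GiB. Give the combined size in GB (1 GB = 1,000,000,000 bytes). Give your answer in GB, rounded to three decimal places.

16,343.210 GB

Total = 8,456 × 1.8 GiB = 15220.8 GiB
= 15220.8 × 1,073,741,824 bytes = 16,343,209,554,739.2 bytes
1 GB = 1,000,000,000 bytes
16,343,209,554,739.2 / 1,000,000,000 = 16,343.210 GB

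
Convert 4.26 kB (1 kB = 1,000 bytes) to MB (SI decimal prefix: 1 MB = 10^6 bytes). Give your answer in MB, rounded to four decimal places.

4.26 kB = 4.26 × 10^3 bytes = 4,260 bytes
1 MB = 1,000,000 bytes
4,260 / 1,000,000 = 0.0043 MB

0.0043 MB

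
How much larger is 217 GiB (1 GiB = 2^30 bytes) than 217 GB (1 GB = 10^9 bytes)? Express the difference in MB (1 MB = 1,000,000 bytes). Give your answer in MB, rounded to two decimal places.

16,001.98 MB

217 GiB = 217 × 1,073,741,824 = 233,001,975,808 bytes
217 GB = 217 × 1,000,000,000 = 217,000,000,000 bytes
difference = 16,001,975,808 bytes
16,001,975,808 / 1,000,000 = 16,001.98 MB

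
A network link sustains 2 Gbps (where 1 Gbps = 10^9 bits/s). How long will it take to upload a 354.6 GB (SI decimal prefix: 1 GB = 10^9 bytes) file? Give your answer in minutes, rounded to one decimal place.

23.6 minutes

354.6 GB = 354,600,000,000 bytes = 2,836,800,000,000 bits
2 Gbps = 2,000,000,000 bits/s
time = 2,836,800,000,000 / 2,000,000,000 = 1,418.40 s
1,418.40 s / 60 = 23.6 minutes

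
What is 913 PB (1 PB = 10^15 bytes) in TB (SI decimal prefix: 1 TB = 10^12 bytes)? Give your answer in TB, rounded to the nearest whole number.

913 PB = 913 × 10^15 bytes = 913,000,000,000,000,000 bytes
1 TB = 1,000,000,000,000 bytes
913,000,000,000,000,000 / 1,000,000,000,000 = 913,000 TB

913,000 TB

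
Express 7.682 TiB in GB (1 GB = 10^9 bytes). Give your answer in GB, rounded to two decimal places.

8,446.45 GB

7.682 TiB = 7.682 × 2^40 bytes = 8,446,448,324,575.232 bytes
1 GB = 1,000,000,000 bytes
8,446,448,324,575.232 / 1,000,000,000 = 8,446.45 GB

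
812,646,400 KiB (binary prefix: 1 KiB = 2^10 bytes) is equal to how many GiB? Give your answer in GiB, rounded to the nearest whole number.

775 GiB

812,646,400 KiB = 812,646,400 × 2^10 bytes = 832,149,913,600 bytes
1 GiB = 1,073,741,824 bytes
832,149,913,600 / 1,073,741,824 = 775 GiB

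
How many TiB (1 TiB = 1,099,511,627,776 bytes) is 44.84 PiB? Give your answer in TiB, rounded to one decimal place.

45,916.2 TiB

44.84 PiB × 1,125,899,906,842,624 bytes/PiB = 50,485,351,822,823,260.16 bytes
1 TiB = 2^40 bytes = 1,099,511,627,776 bytes
50,485,351,822,823,260.16 / 1,099,511,627,776 = 45,916.2 TiB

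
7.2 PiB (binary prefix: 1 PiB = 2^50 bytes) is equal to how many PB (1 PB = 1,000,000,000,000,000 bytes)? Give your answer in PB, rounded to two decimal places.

7.2 PiB = 7.2 × 2^50 bytes = 8,106,479,329,266,892.8 bytes
1 PB = 10^15 bytes = 1,000,000,000,000,000 bytes
8,106,479,329,266,892.8 / 1,000,000,000,000,000 = 8.11 PB

8.11 PB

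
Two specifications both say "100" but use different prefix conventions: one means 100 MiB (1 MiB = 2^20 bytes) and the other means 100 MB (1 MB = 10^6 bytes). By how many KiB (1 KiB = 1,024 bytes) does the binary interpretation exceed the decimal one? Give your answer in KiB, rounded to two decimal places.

100 MiB = 100 × 1,048,576 = 104,857,600 bytes
100 MB = 100 × 1,000,000 = 100,000,000 bytes
difference = 4,857,600 bytes
4,857,600 / 1,024 = 4,743.75 KiB

4,743.75 KiB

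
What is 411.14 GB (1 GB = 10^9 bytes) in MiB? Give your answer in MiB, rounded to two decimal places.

392,093.66 MiB

411.14 GB = 411.14 × 10^9 bytes = 411,140,000,000 bytes
1 MiB = 2^20 bytes = 1,048,576 bytes
411,140,000,000 / 1,048,576 = 392,093.66 MiB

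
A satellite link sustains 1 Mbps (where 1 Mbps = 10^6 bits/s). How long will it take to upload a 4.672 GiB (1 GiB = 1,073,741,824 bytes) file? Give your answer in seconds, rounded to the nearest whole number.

40,132 seconds

4.672 GiB = 5,016,521,801.728 bytes = 40,132,174,413.824 bits
1 Mbps = 1,000,000 bits/s
time = 40,132,174,413.824 / 1,000,000 = 40,132 s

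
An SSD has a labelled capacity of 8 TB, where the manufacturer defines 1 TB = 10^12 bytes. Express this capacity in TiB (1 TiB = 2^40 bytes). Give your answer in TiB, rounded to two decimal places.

7.28 TiB

8 TB × 1,000,000,000,000 bytes/TB = 8,000,000,000,000 bytes
1 TiB = 1,099,511,627,776 bytes
8,000,000,000,000 / 1,099,511,627,776 = 7.28 TiB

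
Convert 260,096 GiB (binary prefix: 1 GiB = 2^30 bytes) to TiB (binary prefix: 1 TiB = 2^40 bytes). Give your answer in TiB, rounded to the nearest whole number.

254 TiB

260,096 GiB × 1,073,741,824 bytes/GiB = 279,275,953,455,104 bytes
1 TiB = 2^40 bytes = 1,099,511,627,776 bytes
279,275,953,455,104 / 1,099,511,627,776 = 254 TiB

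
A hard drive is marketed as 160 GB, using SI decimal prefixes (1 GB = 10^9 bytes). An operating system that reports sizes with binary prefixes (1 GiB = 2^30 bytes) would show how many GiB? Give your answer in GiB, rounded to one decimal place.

160 GB = 160 × 10^9 bytes = 160,000,000,000 bytes
1 GiB = 2^30 bytes = 1,073,741,824 bytes
160,000,000,000 / 1,073,741,824 = 149.0 GiB

149.0 GiB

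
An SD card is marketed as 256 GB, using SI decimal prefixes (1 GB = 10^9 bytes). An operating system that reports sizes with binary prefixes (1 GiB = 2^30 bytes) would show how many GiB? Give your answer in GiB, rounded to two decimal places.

238.42 GiB

256 GB = 256 × 10^9 bytes = 256,000,000,000 bytes
1 GiB = 1,073,741,824 bytes
256,000,000,000 / 1,073,741,824 = 238.42 GiB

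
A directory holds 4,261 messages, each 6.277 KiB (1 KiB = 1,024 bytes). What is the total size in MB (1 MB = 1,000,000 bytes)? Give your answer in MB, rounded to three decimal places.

27.388 MB

Total = 4,261 × 6.277 KiB = 26746.297 KiB
= 26746.297 × 1,024 bytes = 27,388,208.128 bytes
1 MB = 1,000,000 bytes
27,388,208.128 / 1,000,000 = 27.388 MB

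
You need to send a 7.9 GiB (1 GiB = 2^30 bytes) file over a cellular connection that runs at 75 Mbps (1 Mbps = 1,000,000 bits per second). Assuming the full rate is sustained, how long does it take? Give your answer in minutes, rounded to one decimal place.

7.9 GiB = 8,482,560,409.6 bytes = 67,860,483,276.8 bits
75 Mbps = 75,000,000 bits/s
time = 67,860,483,276.8 / 75,000,000 = 904.81 s
904.81 s / 60 = 15.1 minutes

15.1 minutes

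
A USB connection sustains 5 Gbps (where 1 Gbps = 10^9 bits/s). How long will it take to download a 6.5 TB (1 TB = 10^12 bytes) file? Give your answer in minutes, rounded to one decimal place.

173.3 minutes

6.5 TB = 6,500,000,000,000 bytes = 52,000,000,000,000 bits
5 Gbps = 5,000,000,000 bits/s
time = 52,000,000,000,000 / 5,000,000,000 = 10,400.00 s
10,400.00 s / 60 = 173.3 minutes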